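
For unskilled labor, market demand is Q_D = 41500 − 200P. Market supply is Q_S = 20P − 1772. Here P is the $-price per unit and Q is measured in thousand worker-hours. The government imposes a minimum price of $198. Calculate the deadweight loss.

In inverse form: demand P = 207.5 − 0.005Q, supply P = 88.6 + 0.05Q.
Competitive equilibrium: 207.5 − 0.005Q = 88.6 + 0.05Q → Q* = 2161.8182, P* = 196.6909.
At the floor P = 198, quantity demanded = (207.5 − 198)/0.005 = 1900.
Sellers' marginal cost at Q' = 1900: 88.6 + 0.05·1900 = 183.6.
ΔQ = 2161.8182 − 1900 = 261.8182; wedge = 198 − 183.6 = 14.4.
The triangle = ½ × 261.8182 × 14.4 = $1885.09 thousand.

$1885.09 thousand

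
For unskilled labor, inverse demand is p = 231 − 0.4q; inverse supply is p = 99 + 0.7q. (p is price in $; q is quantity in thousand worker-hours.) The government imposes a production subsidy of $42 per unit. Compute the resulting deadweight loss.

$801.82 thousand

Competitive equilibrium: 231 − 0.4q = 99 + 0.7q → q* = 120, p* = 183.
The subsidy lowers effective supply by 42: p = 57 + 0.7q.
New quantity: 231 − 0.4q = 57 + 0.7q → q' = 158.1818.
Overproduction Δq = 158.1818 − 120 = 38.1818; wedge = subsidy = 42.
The triangle = ½ × 38.1818 × 42 = $801.82 thousand.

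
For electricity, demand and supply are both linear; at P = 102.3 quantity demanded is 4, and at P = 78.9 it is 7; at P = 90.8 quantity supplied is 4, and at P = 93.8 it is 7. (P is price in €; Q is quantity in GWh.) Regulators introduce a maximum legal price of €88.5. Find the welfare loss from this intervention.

Demand slope = (78.9 − 102.3)/(7 − 4) = −7.8, so P = 133.5 − 7.8Q.
Supply slope = (93.8 − 90.8)/(7 − 4) = 1, so P = 86.8 + Q.
Competitive equilibrium: 133.5 − 7.8Q = 86.8 + Q → Q* = 5.3068, P* = 92.1068.
At the ceiling P = 88.5, quantity supplied = (88.5 − 86.8)/1 = 1.7.
Willingness to pay at Q' = 1.7: 133.5 − 7.8·1.7 = 120.24.
ΔQ = 5.3068 − 1.7 = 3.6068; wedge = 120.24 − 88.5 = 31.74.
Deadweight loss = ½ × 3.6068 × 31.74 = €57.24.

€57.24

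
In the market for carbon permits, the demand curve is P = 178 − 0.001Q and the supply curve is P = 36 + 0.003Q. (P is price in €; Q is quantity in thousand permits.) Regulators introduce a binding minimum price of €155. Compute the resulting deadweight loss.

€312500 thousand

Competitive equilibrium: 178 − 0.001Q = 36 + 0.003Q → Q* = 35500, P* = 142.5.
At the floor P = 155, quantity demanded = (178 − 155)/0.001 = 23000.
Sellers' marginal cost at Q' = 23000: 36 + 0.003·23000 = 105.
ΔQ = 35500 − 23000 = 12500; wedge = 155 − 105 = 50.
Deadweight loss = ½ × 12500 × 50 = €312500 thousand.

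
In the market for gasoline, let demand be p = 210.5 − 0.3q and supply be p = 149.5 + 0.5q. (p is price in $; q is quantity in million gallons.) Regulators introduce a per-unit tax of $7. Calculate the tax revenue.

$472.50 million

Competitive equilibrium: 210.5 − 0.3q = 149.5 + 0.5q → q* = 76.25, p* = 187.625.
With the tax, the buyer price exceeds the seller price by 7: (210.5 − 0.3q) − (149.5 + 0.5q) = 7 → q' = 67.5.
Tax revenue = 7 × 67.5 = $472.50 million.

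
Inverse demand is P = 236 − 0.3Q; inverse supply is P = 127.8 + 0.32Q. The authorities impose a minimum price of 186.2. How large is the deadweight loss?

Competitive equilibrium: 236 − 0.3Q = 127.8 + 0.32Q → Q* = 174.5161, P* = 183.6452.
At the floor P = 186.2, quantity demanded = (236 − 186.2)/0.3 = 166.
Sellers' marginal cost at Q' = 166: 127.8 + 0.32·166 = 180.92.
ΔQ = 174.5161 − 166 = 8.5161; wedge = 186.2 − 180.92 = 5.28.
Welfare loss = ½ × 8.5161 × 5.28 = 22.48.

22.48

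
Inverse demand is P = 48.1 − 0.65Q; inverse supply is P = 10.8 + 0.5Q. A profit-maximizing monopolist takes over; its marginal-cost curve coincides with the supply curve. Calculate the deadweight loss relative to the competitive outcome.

78.88

Competitive equilibrium: 48.1 − 0.65Q = 10.8 + 0.5Q → Q* = 32.4348, P* = 27.0174.
Marginal revenue: MR = 48.1 − 1.3Q. Set MR = MC: 48.1 − 1.3Q = 10.8 + 0.5Q → Q_m = 20.7222.
Price P_m = 48.1 − 0.65·20.7222 = 34.6306; MC(Q_m) = 10.8 + 0.5·20.7222 = 21.1611.
Competitive Q* = 32.4348, so ΔQ = 11.7126; wedge = 34.6306 − 21.1611 = 13.4695.
DWL = ½ × 11.7126 × 13.4695 = 78.88.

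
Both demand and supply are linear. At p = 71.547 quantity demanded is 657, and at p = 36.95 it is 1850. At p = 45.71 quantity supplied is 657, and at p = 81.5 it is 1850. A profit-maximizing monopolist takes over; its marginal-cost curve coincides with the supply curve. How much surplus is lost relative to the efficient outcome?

Demand slope = (36.95 − 71.547)/(1850 − 657) = −0.029, so p = 90.6 − 0.029q.
Supply slope = (81.5 − 45.71)/(1850 − 657) = 0.03, so p = 26 + 0.03q.
Competitive equilibrium: 90.6 − 0.029q = 26 + 0.03q → q* = 1094.91525, p* = 58.84746.
Marginal revenue: MR = 90.6 − 0.058q. Set MR = MC: 90.6 − 0.058q = 26 + 0.03q → q_m = 734.09091.
Price p_m = 90.6 − 0.029·734.09091 = 69.31136; MC(q_m) = 26 + 0.03·734.09091 = 48.02273.
Competitive q* = 1094.91525, so Δq = 360.82434; wedge = 69.31136 − 48.02273 = 21.28863.
The triangle = ½ × 360.82434 × 21.28863 = 3840.73.

3840.73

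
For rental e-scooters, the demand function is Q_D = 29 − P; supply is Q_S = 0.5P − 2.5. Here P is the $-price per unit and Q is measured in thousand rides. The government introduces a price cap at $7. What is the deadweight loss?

In inverse form: demand P = 29 − Q, supply P = 5 + 2Q.
Competitive equilibrium: 29 − Q = 5 + 2Q → Q* = 8, P* = 21.
At the ceiling P = 7, quantity supplied = (7 − 5)/2 = 1.
Willingness to pay at Q' = 1: 29 − 1·1 = 28.
ΔQ = 8 − 1 = 7; wedge = 28 − 7 = 21.
Welfare loss = ½ × 7 × 21 = $73.50 thousand.

$73.50 thousand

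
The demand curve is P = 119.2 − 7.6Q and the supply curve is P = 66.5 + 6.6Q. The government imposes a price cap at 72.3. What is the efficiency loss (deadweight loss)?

Competitive equilibrium: 119.2 − 7.6Q = 66.5 + 6.6Q → Q* = 3.7113, P* = 90.9944.
At the ceiling P = 72.3, quantity supplied = (72.3 − 66.5)/6.6 = 0.8788.
Willingness to pay at Q' = 0.8788: 119.2 − 7.6·0.8788 = 112.5211.
ΔQ = 3.7113 − 0.8788 = 2.8325; wedge = 112.5211 − 72.3 = 40.2211.
Welfare loss = ½ × 2.8325 × 40.2211 = 56.96.

56.96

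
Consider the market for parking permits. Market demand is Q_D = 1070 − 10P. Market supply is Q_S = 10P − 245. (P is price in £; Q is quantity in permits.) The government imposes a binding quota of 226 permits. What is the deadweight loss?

In inverse form: demand P = 107 − 0.1Q, supply P = 24.5 + 0.1Q.
Competitive equilibrium: 107 − 0.1Q = 24.5 + 0.1Q → Q* = 412.5, P* = 65.75.
At Q = 226: demand price = 107 − 0.1·226 = 84.4; supply price = 24.5 + 0.1·226 = 47.1.
ΔQ = 412.5 − 226 = 186.5; wedge = 84.4 − 47.1 = 37.3.
Deadweight loss = ½ × 186.5 × 37.3 = £3478.225.

£3478.225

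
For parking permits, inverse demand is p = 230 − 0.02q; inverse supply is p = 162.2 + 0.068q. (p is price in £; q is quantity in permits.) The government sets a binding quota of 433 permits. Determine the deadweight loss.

Competitive equilibrium: 230 − 0.02q = 162.2 + 0.068q → q* = 770.45455, p* = 214.59091.
At q = 433: demand price = 230 − 0.02·433 = 221.34; supply price = 162.2 + 0.068·433 = 191.644.
Δq = 770.45455 − 433 = 337.45455; wedge = 221.34 − 191.644 = 29.696.
Welfare loss = ½ × 337.45455 × 29.696 = £5010.53.

£5010.53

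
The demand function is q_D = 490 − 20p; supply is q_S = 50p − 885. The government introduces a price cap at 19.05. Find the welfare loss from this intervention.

In inverse form: demand p = 24.5 − 0.05q, supply p = 17.7 + 0.02q.
Competitive equilibrium: 24.5 − 0.05q = 17.7 + 0.02q → q* = 97.1429, p* = 19.6429.
At the ceiling p = 19.05, quantity supplied = (19.05 − 17.7)/0.02 = 67.5.
Willingness to pay at q' = 67.5: 24.5 − 0.05·67.5 = 21.125.
Δq = 97.1429 − 67.5 = 29.6429; wedge = 21.125 − 19.05 = 2.075.
DWL = ½ × 29.6429 × 2.075 = 30.75.

30.75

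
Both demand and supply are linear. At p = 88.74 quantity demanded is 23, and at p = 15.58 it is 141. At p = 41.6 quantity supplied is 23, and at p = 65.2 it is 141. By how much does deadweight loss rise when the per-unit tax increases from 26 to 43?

715.24

Demand slope = (15.58 − 88.74)/(141 − 23) = −0.62, so p = 103 − 0.62q.
Supply slope = (65.2 − 41.6)/(141 − 23) = 0.2, so p = 37 + 0.2q.
Competitive equilibrium: 103 − 0.62q = 37 + 0.2q → q* = 80.4878, p* = 53.0976.
For a per-unit tax t: Δq = t/0.82, so DWL = ½·t·(t/0.82) = t²/1.64.
At t = 26: DWL = 412.195. At t = 43: DWL = 1127.439.
Increase = 1127.439 − 412.195 = 715.24.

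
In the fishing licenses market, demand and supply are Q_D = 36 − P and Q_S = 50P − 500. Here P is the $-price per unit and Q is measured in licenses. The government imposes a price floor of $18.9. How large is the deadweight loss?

In inverse form: demand P = 36 − Q, supply P = 10 + 0.02Q.
Competitive equilibrium: 36 − Q = 10 + 0.02Q → Q* = 25.4902, P* = 10.5098.
At the floor P = 18.9, quantity demanded = (36 − 18.9)/1 = 17.1.
Sellers' marginal cost at Q' = 17.1: 10 + 0.02·17.1 = 10.342.
ΔQ = 25.4902 − 17.1 = 8.3902; wedge = 18.9 − 10.342 = 8.558.
Welfare loss = ½ × 8.3902 × 8.558 = $35.90.

$35.90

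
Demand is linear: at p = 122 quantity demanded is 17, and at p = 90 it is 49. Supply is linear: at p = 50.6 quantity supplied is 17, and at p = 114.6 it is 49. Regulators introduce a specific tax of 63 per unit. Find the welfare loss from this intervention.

Demand slope = (90 − 122)/(49 − 17) = −1, so p = 139 − q.
Supply slope = (114.6 − 50.6)/(49 − 17) = 2, so p = 16.6 + 2q.
Competitive equilibrium: 139 − q = 16.6 + 2q → q* = 40.8, p* = 98.2.
With the tax, the buyer price exceeds the seller price by 63: (139 − q) − (16.6 + 2q) = 63 → q' = 19.8.
Δq = 40.8 − 19.8 = 21; the wedge equals the tax, 63.
DWL = ½ × 21 × 63 = 661.50.

661.50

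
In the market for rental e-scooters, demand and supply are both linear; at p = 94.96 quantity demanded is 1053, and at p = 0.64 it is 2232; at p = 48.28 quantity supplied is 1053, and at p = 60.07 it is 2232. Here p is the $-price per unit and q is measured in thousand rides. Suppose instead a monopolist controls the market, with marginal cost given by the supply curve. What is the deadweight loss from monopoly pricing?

Demand slope = (0.64 − 94.96)/(2232 − 1053) = −0.08, so p = 179.2 − 0.08q.
Supply slope = (60.07 − 48.28)/(2232 − 1053) = 0.01, so p = 37.75 + 0.01q.
Competitive equilibrium: 179.2 − 0.08q = 37.75 + 0.01q → q* = 1571.6667, p* = 53.4667.
Marginal revenue: MR = 179.2 − 0.16q. Set MR = MC: 179.2 − 0.16q = 37.75 + 0.01q → q_m = 832.0588.
Price p_m = 179.2 − 0.08·832.0588 = 112.6353; MC(q_m) = 37.75 + 0.01·832.0588 = 46.0706.
Competitive q* = 1571.6667, so Δq = 739.6079; wedge = 112.6353 − 46.0706 = 66.5647.
DWL = ½ × 739.6079 × 66.5647 = $24615.89 thousand.

$24615.89 thousand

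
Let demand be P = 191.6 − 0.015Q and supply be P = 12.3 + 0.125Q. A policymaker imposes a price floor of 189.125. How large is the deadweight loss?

87137.29

Competitive equilibrium: 191.6 − 0.015Q = 12.3 + 0.125Q → Q* = 1280.7143, P* = 172.3893.
At the floor P = 189.125, quantity demanded = (191.6 − 189.125)/0.015 = 165.
Sellers' marginal cost at Q' = 165: 12.3 + 0.125·165 = 32.925.
ΔQ = 1280.7143 − 165 = 1115.7143; wedge = 189.125 − 32.925 = 156.2.
DWL = ½ × 1115.7143 × 156.2 = 87137.29.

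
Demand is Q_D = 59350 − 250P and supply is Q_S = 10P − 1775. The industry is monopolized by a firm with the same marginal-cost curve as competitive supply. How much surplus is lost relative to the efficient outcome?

In inverse form: demand P = 237.4 − 0.004Q, supply P = 177.5 + 0.1Q.
Competitive equilibrium: 237.4 − 0.004Q = 177.5 + 0.1Q → Q* = 575.9615, P* = 235.0962.
Marginal revenue: MR = 237.4 − 0.008Q. Set MR = MC: 237.4 − 0.008Q = 177.5 + 0.1Q → Q_m = 554.6296.
Price P_m = 237.4 − 0.004·554.6296 = 235.1815; MC(Q_m) = 177.5 + 0.1·554.6296 = 232.963.
Competitive Q* = 575.9615, so ΔQ = 21.3319; wedge = 235.1815 − 232.963 = 2.2185.
DWL = ½ × 21.3319 × 2.2185 = 23.66.

23.66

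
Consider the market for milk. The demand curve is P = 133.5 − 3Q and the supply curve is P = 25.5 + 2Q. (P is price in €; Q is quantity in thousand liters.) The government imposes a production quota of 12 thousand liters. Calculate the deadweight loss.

€230.40 thousand

Competitive equilibrium: 133.5 − 3Q = 25.5 + 2Q → Q* = 21.6, P* = 68.7.
At Q = 12: demand price = 133.5 − 3·12 = 97.5; supply price = 25.5 + 2·12 = 49.5.
ΔQ = 21.6 − 12 = 9.6; wedge = 97.5 − 49.5 = 48.
Deadweight loss = ½ × 9.6 × 48 = €230.40 thousand.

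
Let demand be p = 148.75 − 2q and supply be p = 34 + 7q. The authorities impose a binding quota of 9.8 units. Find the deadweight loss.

Competitive equilibrium: 148.75 − 2q = 34 + 7q → q* = 12.75, p* = 123.25.
At q = 9.8: demand price = 148.75 − 2·9.8 = 129.15; supply price = 34 + 7·9.8 = 102.6.
Δq = 12.75 − 9.8 = 2.95; wedge = 129.15 − 102.6 = 26.55.
Welfare loss = ½ × 2.95 × 26.55 = 39.16.

39.16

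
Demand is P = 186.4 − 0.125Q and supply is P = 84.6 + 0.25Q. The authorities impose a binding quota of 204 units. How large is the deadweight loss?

853.45

Competitive equilibrium: 186.4 − 0.125Q = 84.6 + 0.25Q → Q* = 271.4667, P* = 152.4667.
At Q = 204: demand price = 186.4 − 0.125·204 = 160.9; supply price = 84.6 + 0.25·204 = 135.6.
ΔQ = 271.4667 − 204 = 67.4667; wedge = 160.9 − 135.6 = 25.3.
Deadweight loss = ½ × 67.4667 × 25.3 = 853.45.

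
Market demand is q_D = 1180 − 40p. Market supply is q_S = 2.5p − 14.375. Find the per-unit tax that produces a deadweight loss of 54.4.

6.8

In inverse form: demand p = 29.5 − 0.025q, supply p = 5.75 + 0.4q.
Competitive equilibrium: 29.5 − 0.025q = 5.75 + 0.4q → q* = 55.8824, p* = 28.1029.
A tax t gives Δq = t/0.425 and wedge t, so DWL = t²/0.85.
t²/0.85 = 54.4 → t² = 46.24 → t = 6.8.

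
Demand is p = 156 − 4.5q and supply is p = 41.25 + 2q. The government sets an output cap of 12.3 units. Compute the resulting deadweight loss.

Competitive equilibrium: 156 − 4.5q = 41.25 + 2q → q* = 17.6538, p* = 76.5577.
At q = 12.3: demand price = 156 − 4.5·12.3 = 100.65; supply price = 41.25 + 2·12.3 = 65.85.
Δq = 17.6538 − 12.3 = 5.3538; wedge = 100.65 − 65.85 = 34.8.
The triangle = ½ × 5.3538 × 34.8 = 93.16.

93.16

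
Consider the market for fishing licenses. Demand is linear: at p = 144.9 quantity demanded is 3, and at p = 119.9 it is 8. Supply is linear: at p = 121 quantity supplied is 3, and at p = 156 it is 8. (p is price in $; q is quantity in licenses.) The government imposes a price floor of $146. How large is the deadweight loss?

Demand slope = (119.9 − 144.9)/(8 − 3) = −5, so p = 159.9 − 5q.
Supply slope = (156 − 121)/(8 − 3) = 7, so p = 100 + 7q.
Competitive equilibrium: 159.9 − 5q = 100 + 7q → q* = 4.9917, p* = 134.9417.
At the floor p = 146, quantity demanded = (159.9 − 146)/5 = 2.78.
Sellers' marginal cost at q' = 2.78: 100 + 7·2.78 = 119.46.
Δq = 4.9917 − 2.78 = 2.2117; wedge = 146 − 119.46 = 26.54.
Deadweight loss = ½ × 2.2117 × 26.54 = $29.35.

$29.35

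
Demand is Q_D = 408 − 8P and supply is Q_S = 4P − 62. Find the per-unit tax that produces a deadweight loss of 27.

In inverse form: demand P = 51 − 0.125Q, supply P = 15.5 + 0.25Q.
Competitive equilibrium: 51 − 0.125Q = 15.5 + 0.25Q → Q* = 94.6667, P* = 39.1667.
A tax t gives ΔQ = t/0.375 and wedge t, so DWL = t²/0.75.
t²/0.75 = 27 → t² = 20.25 → t = 4.5.

4.5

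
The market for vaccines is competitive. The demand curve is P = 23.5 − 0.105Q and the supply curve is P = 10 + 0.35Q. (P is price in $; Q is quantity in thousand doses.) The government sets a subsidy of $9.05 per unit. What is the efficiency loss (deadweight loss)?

Competitive equilibrium: 23.5 − 0.105Q = 10 + 0.35Q → Q* = 29.6703, P* = 20.3846.
The subsidy lowers effective supply by 9.05: P = 0.95 + 0.35Q.
New quantity: 23.5 − 0.105Q = 0.95 + 0.35Q → Q' = 49.5604.
Overproduction ΔQ = 49.5604 − 29.6703 = 19.8901; wedge = subsidy = 9.05.
The triangle = ½ × 19.8901 × 9.05 = $90 thousand.

$90 thousand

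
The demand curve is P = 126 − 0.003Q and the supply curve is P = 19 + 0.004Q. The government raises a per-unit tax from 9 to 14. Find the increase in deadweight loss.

8214.29

Competitive equilibrium: 126 − 0.003Q = 19 + 0.004Q → Q* = 15285.7143, P* = 80.1429.
For a per-unit tax t: ΔQ = t/0.007, so DWL = ½·t·(t/0.007) = t²/0.014.
At t = 9: DWL = 5785.714. At t = 14: DWL = 14000.
Increase = 14000 − 5785.714 = 8214.29.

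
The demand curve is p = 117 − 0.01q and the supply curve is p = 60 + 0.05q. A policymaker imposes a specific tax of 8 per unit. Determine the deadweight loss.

Competitive equilibrium: 117 − 0.01q = 60 + 0.05q → q* = 950, p* = 107.5.
With the tax, the buyer price exceeds the seller price by 8: (117 − 0.01q) − (60 + 0.05q) = 8 → q' = 816.6667.
Δq = 950 − 816.6667 = 133.3333; the wedge equals the tax, 8.
DWL = ½ × 133.3333 × 8 = 533.33.

533.33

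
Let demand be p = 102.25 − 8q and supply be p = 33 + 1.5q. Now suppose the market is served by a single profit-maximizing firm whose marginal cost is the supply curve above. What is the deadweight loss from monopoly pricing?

Competitive equilibrium: 102.25 − 8q = 33 + 1.5q → q* = 7.2895, p* = 43.9342.
Marginal revenue: MR = 102.25 − 16q. Set MR = MC: 102.25 − 16q = 33 + 1.5q → q_m = 3.9571.
Price p_m = 102.25 − 8·3.9571 = 70.5932; MC(q_m) = 33 + 1.5·3.9571 = 38.9357.
Competitive q* = 7.2895, so Δq = 3.3324; wedge = 70.5932 − 38.9357 = 31.6575.
Welfare loss = ½ × 3.3324 × 31.6575 = 52.75.

52.75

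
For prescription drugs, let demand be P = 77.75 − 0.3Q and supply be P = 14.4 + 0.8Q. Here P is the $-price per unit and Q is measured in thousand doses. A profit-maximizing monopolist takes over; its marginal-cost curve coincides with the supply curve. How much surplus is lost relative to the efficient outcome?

$83.76 thousand

Competitive equilibrium: 77.75 − 0.3Q = 14.4 + 0.8Q → Q* = 57.5909, P* = 60.4727.
Marginal revenue: MR = 77.75 − 0.6Q. Set MR = MC: 77.75 − 0.6Q = 14.4 + 0.8Q → Q_m = 45.25.
Price P_m = 77.75 − 0.3·45.25 = 64.175; MC(Q_m) = 14.4 + 0.8·45.25 = 50.6.
Competitive Q* = 57.5909, so ΔQ = 12.3409; wedge = 64.175 − 50.6 = 13.575.
Deadweight loss = ½ × 12.3409 × 13.575 = $83.76 thousand.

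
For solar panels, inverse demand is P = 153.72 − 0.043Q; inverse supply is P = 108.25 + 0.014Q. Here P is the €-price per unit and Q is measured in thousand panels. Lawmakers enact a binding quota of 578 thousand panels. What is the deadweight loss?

€1375.88 thousand

Competitive equilibrium: 153.72 − 0.043Q = 108.25 + 0.014Q → Q* = 797.7193, P* = 119.4181.
At Q = 578: demand price = 153.72 − 0.043·578 = 128.866; supply price = 108.25 + 0.014·578 = 116.342.
ΔQ = 797.7193 − 578 = 219.7193; wedge = 128.866 − 116.342 = 12.524.
The triangle = ½ × 219.7193 × 12.524 = €1375.88 thousand.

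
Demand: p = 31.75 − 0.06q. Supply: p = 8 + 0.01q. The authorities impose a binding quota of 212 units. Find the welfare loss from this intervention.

567.06

Competitive equilibrium: 31.75 − 0.06q = 8 + 0.01q → q* = 339.2857, p* = 11.3929.
At q = 212: demand price = 31.75 − 0.06·212 = 19.03; supply price = 8 + 0.01·212 = 10.12.
Δq = 339.2857 − 212 = 127.2857; wedge = 19.03 − 10.12 = 8.91.
DWL = ½ × 127.2857 × 8.91 = 567.06.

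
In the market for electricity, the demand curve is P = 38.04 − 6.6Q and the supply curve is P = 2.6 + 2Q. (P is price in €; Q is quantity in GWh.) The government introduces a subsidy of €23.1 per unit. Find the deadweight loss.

€31.02

Competitive equilibrium: 38.04 − 6.6Q = 2.6 + 2Q → Q* = 4.1209, P* = 10.8419.
The subsidy lowers effective supply by 23.1: P = 2Q − 20.5.
New quantity: 38.04 − 6.6Q = 2Q − 20.5 → Q' = 6.807.
Overproduction ΔQ = 6.807 − 4.1209 = 2.6861; wedge = subsidy = 23.1.
Deadweight loss = ½ × 2.6861 × 23.1 = €31.02.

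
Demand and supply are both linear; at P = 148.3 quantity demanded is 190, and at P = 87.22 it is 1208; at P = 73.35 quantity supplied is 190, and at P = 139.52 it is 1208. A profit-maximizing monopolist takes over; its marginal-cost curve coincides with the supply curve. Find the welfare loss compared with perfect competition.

4098.77

Demand slope = (87.22 − 148.3)/(1208 − 190) = −0.06, so P = 159.7 − 0.06Q.
Supply slope = (139.52 − 73.35)/(1208 − 190) = 0.065, so P = 61 + 0.065Q.
Competitive equilibrium: 159.7 − 0.06Q = 61 + 0.065Q → Q* = 789.6, P* = 112.324.
Marginal revenue: MR = 159.7 − 0.12Q. Set MR = MC: 159.7 − 0.12Q = 61 + 0.065Q → Q_m = 533.5135.
Price P_m = 159.7 − 0.06·533.5135 = 127.6892; MC(Q_m) = 61 + 0.065·533.5135 = 95.6784.
Competitive Q* = 789.6, so ΔQ = 256.0865; wedge = 127.6892 − 95.6784 = 32.0108.
The triangle = ½ × 256.0865 × 32.0108 = 4098.77.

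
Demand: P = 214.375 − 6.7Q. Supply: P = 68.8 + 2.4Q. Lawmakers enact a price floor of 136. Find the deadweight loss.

84.11

Competitive equilibrium: 214.375 − 6.7Q = 68.8 + 2.4Q → Q* = 15.9973, P* = 107.1934.
At the floor P = 136, quantity demanded = (214.375 − 136)/6.7 = 11.6978.
Sellers' marginal cost at Q' = 11.6978: 68.8 + 2.4·11.6978 = 96.8747.
ΔQ = 15.9973 − 11.6978 = 4.2995; wedge = 136 − 96.8747 = 39.1253.
The triangle = ½ × 4.2995 × 39.1253 = 84.11.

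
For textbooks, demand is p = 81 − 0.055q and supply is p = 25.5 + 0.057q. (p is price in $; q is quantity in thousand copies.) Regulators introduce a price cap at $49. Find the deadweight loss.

Competitive equilibrium: 81 − 0.055q = 25.5 + 0.057q → q* = 495.5357, p* = 53.7455.
At the ceiling p = 49, quantity supplied = (49 − 25.5)/0.057 = 412.2807.
Willingness to pay at q' = 412.2807: 81 − 0.055·412.2807 = 58.3246.
Δq = 495.5357 − 412.2807 = 83.255; wedge = 58.3246 − 49 = 9.3246.
The triangle = ½ × 83.255 × 9.3246 = $388.16 thousand.

$388.16 thousand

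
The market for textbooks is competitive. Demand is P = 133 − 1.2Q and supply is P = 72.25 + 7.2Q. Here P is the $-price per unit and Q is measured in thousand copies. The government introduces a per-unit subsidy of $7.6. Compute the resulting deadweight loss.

$3.44 thousand

Competitive equilibrium: 133 − 1.2Q = 72.25 + 7.2Q → Q* = 7.2321, P* = 124.3214.
The subsidy lowers effective supply by 7.6: P = 64.65 + 7.2Q.
New quantity: 133 − 1.2Q = 64.65 + 7.2Q → Q' = 8.1369.
Overproduction ΔQ = 8.1369 − 7.2321 = 0.9048; wedge = subsidy = 7.6.
Welfare loss = ½ × 0.9048 × 7.6 = $3.44 thousand.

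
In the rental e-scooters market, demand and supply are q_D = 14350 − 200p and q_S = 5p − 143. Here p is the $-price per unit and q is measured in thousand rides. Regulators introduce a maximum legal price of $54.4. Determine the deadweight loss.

In inverse form: demand p = 71.75 − 0.005q, supply p = 28.6 + 0.2q.
Competitive equilibrium: 71.75 − 0.005q = 28.6 + 0.2q → q* = 210.4878, p* = 70.6976.
At the ceiling p = 54.4, quantity supplied = (54.4 − 28.6)/0.2 = 129.
Willingness to pay at q' = 129: 71.75 − 0.005·129 = 71.105.
Δq = 210.4878 − 129 = 81.4878; wedge = 71.105 − 54.4 = 16.705.
Welfare loss = ½ × 81.4878 × 16.705 = $680.63 thousand.

$680.63 thousand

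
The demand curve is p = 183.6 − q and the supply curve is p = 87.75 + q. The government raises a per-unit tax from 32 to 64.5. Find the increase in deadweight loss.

Competitive equilibrium: 183.6 − q = 87.75 + q → q* = 47.925, p* = 135.675.
For a per-unit tax t: Δq = t/2, so DWL = ½·t·(t/2) = t²/4.
At t = 32: DWL = 256. At t = 64.5: DWL = 1040.063.
Increase = 1040.063 − 256 = 784.06.

784.06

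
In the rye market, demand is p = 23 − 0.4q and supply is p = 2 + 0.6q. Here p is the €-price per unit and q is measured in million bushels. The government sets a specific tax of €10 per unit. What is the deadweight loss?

Competitive equilibrium: 23 − 0.4q = 2 + 0.6q → q* = 21, p* = 14.6.
With the tax, the buyer price exceeds the seller price by 10: (23 − 0.4q) − (2 + 0.6q) = 10 → q' = 11.
Δq = 21 − 11 = 10; the wedge equals the tax, 10.
Welfare loss = ½ × 10 × 10 = €50 million.

€50 million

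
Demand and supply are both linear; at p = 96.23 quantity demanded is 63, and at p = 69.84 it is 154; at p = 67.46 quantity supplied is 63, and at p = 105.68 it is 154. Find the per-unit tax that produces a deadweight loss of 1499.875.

46.15

Demand slope = (69.84 − 96.23)/(154 − 63) = −0.29, so p = 114.5 − 0.29q.
Supply slope = (105.68 − 67.46)/(154 − 63) = 0.42, so p = 41 + 0.42q.
Competitive equilibrium: 114.5 − 0.29q = 41 + 0.42q → q* = 103.5211, p* = 84.4789.
A tax t gives Δq = t/0.71 and wedge t, so DWL = t²/1.42.
t²/1.42 = 1499.875 → t² = 2129.8225 → t = 46.15.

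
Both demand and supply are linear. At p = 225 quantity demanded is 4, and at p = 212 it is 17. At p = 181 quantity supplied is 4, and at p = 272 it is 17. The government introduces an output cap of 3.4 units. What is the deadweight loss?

Demand slope = (212 − 225)/(17 − 4) = −1, so p = 229 − q.
Supply slope = (272 − 181)/(17 − 4) = 7, so p = 153 + 7q.
Competitive equilibrium: 229 − q = 153 + 7q → q* = 9.5, p* = 219.5.
At q = 3.4: demand price = 229 − 1·3.4 = 225.6; supply price = 153 + 7·3.4 = 176.8.
Δq = 9.5 − 3.4 = 6.1; wedge = 225.6 − 176.8 = 48.8.
Welfare loss = ½ × 6.1 × 48.8 = 148.84.

148.84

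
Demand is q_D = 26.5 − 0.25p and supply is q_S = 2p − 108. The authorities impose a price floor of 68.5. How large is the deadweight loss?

10.70

In inverse form: demand p = 106 − 4q, supply p = 54 + 0.5q.
Competitive equilibrium: 106 − 4q = 54 + 0.5q → q* = 11.5556, p* = 59.7778.
At the floor p = 68.5, quantity demanded = (106 − 68.5)/4 = 9.375.
Sellers' marginal cost at q' = 9.375: 54 + 0.5·9.375 = 58.6875.
Δq = 11.5556 − 9.375 = 2.1806; wedge = 68.5 − 58.6875 = 9.8125.
DWL = ½ × 2.1806 × 9.8125 = 10.70.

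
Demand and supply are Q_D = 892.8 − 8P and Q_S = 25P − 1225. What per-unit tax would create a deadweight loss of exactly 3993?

36.3

In inverse form: demand P = 111.6 − 0.125Q, supply P = 49 + 0.04Q.
Competitive equilibrium: 111.6 − 0.125Q = 49 + 0.04Q → Q* = 379.3939, P* = 64.1758.
A tax t gives ΔQ = t/0.165 and wedge t, so DWL = t²/0.33.
t²/0.33 = 3993 → t² = 1317.69 → t = 36.3.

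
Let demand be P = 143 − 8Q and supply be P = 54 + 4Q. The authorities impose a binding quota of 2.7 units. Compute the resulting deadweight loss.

133.48

Competitive equilibrium: 143 − 8Q = 54 + 4Q → Q* = 7.4167, P* = 83.6667.
At Q = 2.7: demand price = 143 − 8·2.7 = 121.4; supply price = 54 + 4·2.7 = 64.8.
ΔQ = 7.4167 − 2.7 = 4.7167; wedge = 121.4 − 64.8 = 56.6.
Deadweight loss = ½ × 4.7167 × 56.6 = 133.48.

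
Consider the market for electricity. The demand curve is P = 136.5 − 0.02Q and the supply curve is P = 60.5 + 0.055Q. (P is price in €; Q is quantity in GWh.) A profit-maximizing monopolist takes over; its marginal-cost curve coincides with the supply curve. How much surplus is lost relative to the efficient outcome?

€1706.67

Competitive equilibrium: 136.5 − 0.02Q = 60.5 + 0.055Q → Q* = 1013.3333, P* = 116.2333.
Marginal revenue: MR = 136.5 − 0.04Q. Set MR = MC: 136.5 − 0.04Q = 60.5 + 0.055Q → Q_m = 800.
Price P_m = 136.5 − 0.02·800 = 120.5; MC(Q_m) = 60.5 + 0.055·800 = 104.5.
Competitive Q* = 1013.3333, so ΔQ = 213.3333; wedge = 120.5 − 104.5 = 16.
The triangle = ½ × 213.3333 × 16 = €1706.67.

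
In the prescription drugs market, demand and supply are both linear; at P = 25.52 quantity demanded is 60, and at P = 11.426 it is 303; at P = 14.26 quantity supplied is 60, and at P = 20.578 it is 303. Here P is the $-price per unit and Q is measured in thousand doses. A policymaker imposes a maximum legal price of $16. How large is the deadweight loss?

Demand slope = (11.426 − 25.52)/(303 − 60) = −0.058, so P = 29 − 0.058Q.
Supply slope = (20.578 − 14.26)/(303 − 60) = 0.026, so P = 12.7 + 0.026Q.
Competitive equilibrium: 29 − 0.058Q = 12.7 + 0.026Q → Q* = 194.0476, P* = 17.7452.
At the ceiling P = 16, quantity supplied = (16 − 12.7)/0.026 = 126.9231.
Willingness to pay at Q' = 126.9231: 29 − 0.058·126.9231 = 21.6385.
ΔQ = 194.0476 − 126.9231 = 67.1245; wedge = 21.6385 − 16 = 5.6385.
Deadweight loss = ½ × 67.1245 × 5.6385 = $189.24 thousand.

$189.24 thousand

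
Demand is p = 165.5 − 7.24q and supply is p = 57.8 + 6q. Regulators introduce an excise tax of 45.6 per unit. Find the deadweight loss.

78.53

Competitive equilibrium: 165.5 − 7.24q = 57.8 + 6q → q* = 8.1344, p* = 106.6066.
With the tax, the buyer price exceeds the seller price by 45.6: (165.5 − 7.24q) − (57.8 + 6q) = 45.6 → q' = 4.6903.
Δq = 8.1344 − 4.6903 = 3.4441; the wedge equals the tax, 45.6.
Deadweight loss = ½ × 3.4441 × 45.6 = 78.53.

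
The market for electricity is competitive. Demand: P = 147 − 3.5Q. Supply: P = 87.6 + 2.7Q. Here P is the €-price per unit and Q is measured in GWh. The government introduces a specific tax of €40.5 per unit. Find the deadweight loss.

€132.28

Competitive equilibrium: 147 − 3.5Q = 87.6 + 2.7Q → Q* = 9.5806, P* = 113.4677.
With the tax, the buyer price exceeds the seller price by 40.5: (147 − 3.5Q) − (87.6 + 2.7Q) = 40.5 → Q' = 3.0484.
ΔQ = 9.5806 − 3.0484 = 6.5322; the wedge equals the tax, 40.5.
The triangle = ½ × 6.5322 × 40.5 = €132.28.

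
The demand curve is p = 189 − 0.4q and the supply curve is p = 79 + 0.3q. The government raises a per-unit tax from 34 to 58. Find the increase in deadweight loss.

1577.14

Competitive equilibrium: 189 − 0.4q = 79 + 0.3q → q* = 157.1429, p* = 126.1429.
For a per-unit tax t: Δq = t/0.7, so DWL = ½·t·(t/0.7) = t²/1.4.
At t = 34: DWL = 825.714. At t = 58: DWL = 2402.857.
Increase = 2402.857 − 825.714 = 1577.14.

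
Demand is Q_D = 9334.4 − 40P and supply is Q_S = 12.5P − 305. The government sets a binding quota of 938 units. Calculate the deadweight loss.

58112.48

In inverse form: demand P = 233.36 − 0.025Q, supply P = 24.4 + 0.08Q.
Competitive equilibrium: 233.36 − 0.025Q = 24.4 + 0.08Q → Q* = 1990.0952, P* = 183.6076.
At Q = 938: demand price = 233.36 − 0.025·938 = 209.91; supply price = 24.4 + 0.08·938 = 99.44.
ΔQ = 1990.0952 − 938 = 1052.0952; wedge = 209.91 − 99.44 = 110.47.
Welfare loss = ½ × 1052.0952 × 110.47 = 58112.48.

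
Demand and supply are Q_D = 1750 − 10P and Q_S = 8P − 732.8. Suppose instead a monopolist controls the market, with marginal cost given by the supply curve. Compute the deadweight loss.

1463.37

In inverse form: demand P = 175 − 0.1Q, supply P = 91.6 + 0.125Q.
Competitive equilibrium: 175 − 0.1Q = 91.6 + 0.125Q → Q* = 370.6667, P* = 137.9333.
Marginal revenue: MR = 175 − 0.2Q. Set MR = MC: 175 − 0.2Q = 91.6 + 0.125Q → Q_m = 256.6154.
Price P_m = 175 − 0.1·256.6154 = 149.3385; MC(Q_m) = 91.6 + 0.125·256.6154 = 123.6769.
Competitive Q* = 370.6667, so ΔQ = 114.0513; wedge = 149.3385 − 123.6769 = 25.6616.
The triangle = ½ × 114.0513 × 25.6616 = 1463.37.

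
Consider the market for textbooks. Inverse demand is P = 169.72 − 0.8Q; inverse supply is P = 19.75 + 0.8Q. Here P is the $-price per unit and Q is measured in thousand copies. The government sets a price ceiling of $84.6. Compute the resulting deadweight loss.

$128.40 thousand

Competitive equilibrium: 169.72 − 0.8Q = 19.75 + 0.8Q → Q* = 93.7313, P* = 94.735.
At the ceiling P = 84.6, quantity supplied = (84.6 − 19.75)/0.8 = 81.0625.
Willingness to pay at Q' = 81.0625: 169.72 − 0.8·81.0625 = 104.87.
ΔQ = 93.7313 − 81.0625 = 12.6688; wedge = 104.87 − 84.6 = 20.27.
Deadweight loss = ½ × 12.6688 × 20.27 = $128.40 thousand.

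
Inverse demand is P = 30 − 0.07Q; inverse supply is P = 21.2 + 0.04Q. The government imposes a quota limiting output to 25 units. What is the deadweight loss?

166.375

Competitive equilibrium: 30 − 0.07Q = 21.2 + 0.04Q → Q* = 80, P* = 24.4.
At Q = 25: demand price = 30 − 0.07·25 = 28.25; supply price = 21.2 + 0.04·25 = 22.2.
ΔQ = 80 − 25 = 55; wedge = 28.25 − 22.2 = 6.05.
The triangle = ½ × 55 × 6.05 = 166.375.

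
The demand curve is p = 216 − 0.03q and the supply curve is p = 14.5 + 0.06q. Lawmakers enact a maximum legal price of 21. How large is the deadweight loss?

204267.01

Competitive equilibrium: 216 − 0.03q = 14.5 + 0.06q → q* = 2238.88889, p* = 148.83333.
At the ceiling p = 21, quantity supplied = (21 − 14.5)/0.06 = 108.33333.
Willingness to pay at q' = 108.33333: 216 − 0.03·108.33333 = 212.75.
Δq = 2238.88889 − 108.33333 = 2130.55556; wedge = 212.75 − 21 = 191.75.
Deadweight loss = ½ × 2130.55556 × 191.75 = 204267.01.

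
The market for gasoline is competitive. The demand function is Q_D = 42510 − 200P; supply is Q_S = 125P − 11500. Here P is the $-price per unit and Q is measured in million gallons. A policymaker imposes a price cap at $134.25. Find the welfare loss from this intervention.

$103575.43 million

In inverse form: demand P = 212.55 − 0.005Q, supply P = 92 + 0.008Q.
Competitive equilibrium: 212.55 − 0.005Q = 92 + 0.008Q → Q* = 9273.07692, P* = 166.18462.
At the ceiling P = 134.25, quantity supplied = (134.25 − 92)/0.008 = 5281.25.
Willingness to pay at Q' = 5281.25: 212.55 − 0.005·5281.25 = 186.14375.
ΔQ = 9273.07692 − 5281.25 = 3991.82692; wedge = 186.14375 − 134.25 = 51.89375.
DWL = ½ × 3991.82692 × 51.89375 = $103575.43 million.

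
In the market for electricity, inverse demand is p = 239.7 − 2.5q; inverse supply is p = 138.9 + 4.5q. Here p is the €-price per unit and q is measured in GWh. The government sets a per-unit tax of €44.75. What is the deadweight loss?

€143.04

Competitive equilibrium: 239.7 − 2.5q = 138.9 + 4.5q → q* = 14.4, p* = 203.7.
With the tax, the buyer price exceeds the seller price by 44.75: (239.7 − 2.5q) − (138.9 + 4.5q) = 44.75 → q' = 8.0071.
Δq = 14.4 − 8.0071 = 6.3929; the wedge equals the tax, 44.75.
Welfare loss = ½ × 6.3929 × 44.75 = €143.04.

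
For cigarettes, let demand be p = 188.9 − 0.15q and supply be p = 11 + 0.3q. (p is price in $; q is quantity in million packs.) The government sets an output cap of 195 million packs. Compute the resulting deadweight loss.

$9030.025 million

Competitive equilibrium: 188.9 − 0.15q = 11 + 0.3q → q* = 395.33333, p* = 129.6.
At q = 195: demand price = 188.9 − 0.15·195 = 159.65; supply price = 11 + 0.3·195 = 69.5.
Δq = 395.33333 − 195 = 200.33333; wedge = 159.65 − 69.5 = 90.15.
Welfare loss = ½ × 200.33333 × 90.15 = $9030.025 million.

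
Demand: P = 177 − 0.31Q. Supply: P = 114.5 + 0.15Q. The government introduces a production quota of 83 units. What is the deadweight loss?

Competitive equilibrium: 177 − 0.31Q = 114.5 + 0.15Q → Q* = 135.8696, P* = 134.8804.
At Q = 83: demand price = 177 − 0.31·83 = 151.27; supply price = 114.5 + 0.15·83 = 126.95.
ΔQ = 135.8696 − 83 = 52.8696; wedge = 151.27 − 126.95 = 24.32.
Deadweight loss = ½ × 52.8696 × 24.32 = 642.89.

642.89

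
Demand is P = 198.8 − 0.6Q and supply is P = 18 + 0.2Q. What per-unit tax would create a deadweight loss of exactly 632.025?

Competitive equilibrium: 198.8 − 0.6Q = 18 + 0.2Q → Q* = 226, P* = 63.2.
A tax t gives ΔQ = t/0.8 and wedge t, so DWL = t²/1.6.
t²/1.6 = 632.025 → t² = 1011.24 → t = 31.8.

31.8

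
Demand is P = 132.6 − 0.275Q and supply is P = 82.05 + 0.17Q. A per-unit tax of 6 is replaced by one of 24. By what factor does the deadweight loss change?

Competitive equilibrium: 132.6 − 0.275Q = 82.05 + 0.17Q → Q* = 113.5955, P* = 101.3612.
For a per-unit tax t: ΔQ = t/0.445, so DWL = ½·t·(t/0.445) = t²/0.89.
At t = 6: DWL = 40.449. At t = 24: DWL = 647.191.
Ratio = (24/6)² = 16.

16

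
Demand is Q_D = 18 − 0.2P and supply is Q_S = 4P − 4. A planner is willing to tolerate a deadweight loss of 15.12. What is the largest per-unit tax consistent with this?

12.6

In inverse form: demand P = 90 − 5Q, supply P = 1 + 0.25Q.
Competitive equilibrium: 90 − 5Q = 1 + 0.25Q → Q* = 16.9524, P* = 5.2381.
A tax t gives ΔQ = t/5.25 and wedge t, so DWL = t²/10.5.
t²/10.5 = 15.12 → t² = 158.76 → t = 12.6.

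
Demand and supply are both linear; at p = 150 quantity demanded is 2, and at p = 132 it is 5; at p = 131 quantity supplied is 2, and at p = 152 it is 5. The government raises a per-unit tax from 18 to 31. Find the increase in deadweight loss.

Demand slope = (132 − 150)/(5 − 2) = −6, so p = 162 − 6q.
Supply slope = (152 − 131)/(5 − 2) = 7, so p = 117 + 7q.
Competitive equilibrium: 162 − 6q = 117 + 7q → q* = 3.4615, p* = 141.2308.
For a per-unit tax t: Δq = t/13, so DWL = ½·t·(t/13) = t²/26.
At t = 18: DWL = 12.462. At t = 31: DWL = 36.962.
Increase = 36.962 − 12.462 = 24.50.

24.50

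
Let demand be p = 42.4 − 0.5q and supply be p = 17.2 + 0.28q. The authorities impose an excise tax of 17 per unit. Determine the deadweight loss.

Competitive equilibrium: 42.4 − 0.5q = 17.2 + 0.28q → q* = 32.3077, p* = 26.2462.
With the tax, the buyer price exceeds the seller price by 17: (42.4 − 0.5q) − (17.2 + 0.28q) = 17 → q' = 10.5128.
Δq = 32.3077 − 10.5128 = 21.7949; the wedge equals the tax, 17.
DWL = ½ × 21.7949 × 17 = 185.26.

185.26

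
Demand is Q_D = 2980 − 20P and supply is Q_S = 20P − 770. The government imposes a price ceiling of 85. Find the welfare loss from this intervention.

1531.25

In inverse form: demand P = 149 − 0.05Q, supply P = 38.5 + 0.05Q.
Competitive equilibrium: 149 − 0.05Q = 38.5 + 0.05Q → Q* = 1105, P* = 93.75.
At the ceiling P = 85, quantity supplied = (85 − 38.5)/0.05 = 930.
Willingness to pay at Q' = 930: 149 − 0.05·930 = 102.5.
ΔQ = 1105 − 930 = 175; wedge = 102.5 − 85 = 17.5.
Deadweight loss = ½ × 175 × 17.5 = 1531.25.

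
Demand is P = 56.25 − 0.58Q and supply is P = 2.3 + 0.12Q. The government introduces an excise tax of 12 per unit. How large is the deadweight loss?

Competitive equilibrium: 56.25 − 0.58Q = 2.3 + 0.12Q → Q* = 77.0714, P* = 11.5486.
With the tax, the buyer price exceeds the seller price by 12: (56.25 − 0.58Q) − (2.3 + 0.12Q) = 12 → Q' = 59.9286.
ΔQ = 77.0714 − 59.9286 = 17.1428; the wedge equals the tax, 12.
Deadweight loss = ½ × 17.1428 × 12 = 102.86.

102.86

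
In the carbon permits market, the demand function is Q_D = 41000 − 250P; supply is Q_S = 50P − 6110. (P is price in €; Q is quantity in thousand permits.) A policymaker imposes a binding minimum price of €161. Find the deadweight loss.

In inverse form: demand P = 164 − 0.004Q, supply P = 122.2 + 0.02Q.
Competitive equilibrium: 164 − 0.004Q = 122.2 + 0.02Q → Q* = 1741.6667, P* = 157.0333.
At the floor P = 161, quantity demanded = (164 − 161)/0.004 = 750.
Sellers' marginal cost at Q' = 750: 122.2 + 0.02·750 = 137.2.
ΔQ = 1741.6667 − 750 = 991.6667; wedge = 161 − 137.2 = 23.8.
DWL = ½ × 991.6667 × 23.8 = €11800.83 thousand.

€11800.83 thousand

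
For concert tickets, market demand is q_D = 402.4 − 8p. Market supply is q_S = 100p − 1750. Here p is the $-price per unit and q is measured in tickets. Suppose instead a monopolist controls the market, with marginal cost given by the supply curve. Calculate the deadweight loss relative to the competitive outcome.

In inverse form: demand p = 50.3 − 0.125q, supply p = 17.5 + 0.01q.
Competitive equilibrium: 50.3 − 0.125q = 17.5 + 0.01q → q* = 242.96296, p* = 19.92963.
Marginal revenue: MR = 50.3 − 0.25q. Set MR = MC: 50.3 − 0.25q = 17.5 + 0.01q → q_m = 126.15385.
Price p_m = 50.3 − 0.125·126.15385 = 34.53077; MC(q_m) = 17.5 + 0.01·126.15385 = 18.76154.
Competitive q* = 242.96296, so Δq = 116.80911; wedge = 34.53077 − 18.76154 = 15.76923.
Deadweight loss = ½ × 116.80911 × 15.76923 = $920.99.

$920.99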